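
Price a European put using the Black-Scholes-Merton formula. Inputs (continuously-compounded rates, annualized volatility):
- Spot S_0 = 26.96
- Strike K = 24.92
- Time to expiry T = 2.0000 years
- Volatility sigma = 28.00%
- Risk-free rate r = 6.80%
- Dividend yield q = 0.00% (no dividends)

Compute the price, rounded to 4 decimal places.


Answer: Price = 1.7569

Derivation:
d1 = (ln(S/K) + (r - q + 0.5*sigma^2) * T) / (sigma * sqrt(T)) = 0.74014784
d2 = d1 - sigma * sqrt(T) = 0.34416804
exp(-rT) = 0.87284263; exp(-qT) = 1.00000000
P = K * exp(-rT) * N(-d2) - S_0 * exp(-qT) * N(-d1)
N(-d1) = 0.22960515; N(-d2) = 0.36535996
P = 24.9200 * 0.87284263 * 0.36535996 - 26.9600 * 1.00000000 * 0.22960515 = 1.7569


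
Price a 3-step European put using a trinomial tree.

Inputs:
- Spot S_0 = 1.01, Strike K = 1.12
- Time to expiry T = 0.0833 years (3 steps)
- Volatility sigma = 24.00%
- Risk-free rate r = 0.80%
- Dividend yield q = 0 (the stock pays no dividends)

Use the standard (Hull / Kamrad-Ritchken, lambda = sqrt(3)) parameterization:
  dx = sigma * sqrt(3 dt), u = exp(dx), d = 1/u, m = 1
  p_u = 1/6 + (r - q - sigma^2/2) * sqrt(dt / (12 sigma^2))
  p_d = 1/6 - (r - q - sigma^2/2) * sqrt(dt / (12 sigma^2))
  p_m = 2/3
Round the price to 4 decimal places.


dt = T/N = 0.027767; dx = sigma*sqrt(3*dt) = 0.069268
u = exp(dx) = 1.071724; d = 1/u = 0.933076
p_u = 0.162498, p_m = 0.666667, p_d = 0.170836
Discount per step: exp(-r*dt) = 0.999778
Stock lattice S(k, j) with j the centered position index:
  k=0: S(0,+0) = 1.0100
  k=1: S(1,-1) = 0.9424; S(1,+0) = 1.0100; S(1,+1) = 1.0824
  k=2: S(2,-2) = 0.8793; S(2,-1) = 0.9424; S(2,+0) = 1.0100; S(2,+1) = 1.0824; S(2,+2) = 1.1601
  k=3: S(3,-3) = 0.8205; S(3,-2) = 0.8793; S(3,-1) = 0.9424; S(3,+0) = 1.0100; S(3,+1) = 1.0824; S(3,+2) = 1.1601; S(3,+3) = 1.2433
Terminal payoffs V(N, j) = max(K - S_T, 0):
  V(3,-3) = 0.299511; V(3,-2) = 0.240662; V(3,-1) = 0.177593; V(3,+0) = 0.110000; V(3,+1) = 0.037559; V(3,+2) = 0.000000; V(3,+3) = 0.000000
Backward induction: V(k, j) = exp(-r*dt) * [p_u * V(k+1, j+1) + p_m * V(k+1, j) + p_d * V(k+1, j-1)]
  V(2,-2) = exp(-r*dt) * [p_u*0.177593 + p_m*0.240662 + p_d*0.299511] = 0.240413
  V(2,-1) = exp(-r*dt) * [p_u*0.110000 + p_m*0.177593 + p_d*0.240662] = 0.177344
  V(2,+0) = exp(-r*dt) * [p_u*0.037559 + p_m*0.110000 + p_d*0.177593] = 0.109751
  V(2,+1) = exp(-r*dt) * [p_u*0.000000 + p_m*0.037559 + p_d*0.110000] = 0.043822
  V(2,+2) = exp(-r*dt) * [p_u*0.000000 + p_m*0.000000 + p_d*0.037559] = 0.006415
  V(1,-1) = exp(-r*dt) * [p_u*0.109751 + p_m*0.177344 + p_d*0.240413] = 0.177096
  V(1,+0) = exp(-r*dt) * [p_u*0.043822 + p_m*0.109751 + p_d*0.177344] = 0.110561
  V(1,+1) = exp(-r*dt) * [p_u*0.006415 + p_m*0.043822 + p_d*0.109751] = 0.048995
  V(0,+0) = exp(-r*dt) * [p_u*0.048995 + p_m*0.110561 + p_d*0.177096] = 0.111898

Answer: Price = V(0,0) = 0.1119


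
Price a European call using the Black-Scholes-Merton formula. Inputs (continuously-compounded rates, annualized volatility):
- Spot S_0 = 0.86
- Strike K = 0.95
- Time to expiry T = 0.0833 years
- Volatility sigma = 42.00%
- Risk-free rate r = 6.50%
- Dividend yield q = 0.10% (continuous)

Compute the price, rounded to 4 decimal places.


d1 = (ln(S/K) + (r - q + 0.5*sigma^2) * T) / (sigma * sqrt(T)) = -0.71648105
d2 = d1 - sigma * sqrt(T) = -0.83770036
exp(-rT) = 0.99460013; exp(-qT) = 0.99991670
C = S_0 * exp(-qT) * N(d1) - K * exp(-rT) * N(d2)
N(d1) = 0.23684718; N(d2) = 0.20109951
C = 0.8600 * 0.99991670 * 0.23684718 - 0.9500 * 0.99460013 * 0.20109951 = 0.0137

Answer: Price = 0.0137


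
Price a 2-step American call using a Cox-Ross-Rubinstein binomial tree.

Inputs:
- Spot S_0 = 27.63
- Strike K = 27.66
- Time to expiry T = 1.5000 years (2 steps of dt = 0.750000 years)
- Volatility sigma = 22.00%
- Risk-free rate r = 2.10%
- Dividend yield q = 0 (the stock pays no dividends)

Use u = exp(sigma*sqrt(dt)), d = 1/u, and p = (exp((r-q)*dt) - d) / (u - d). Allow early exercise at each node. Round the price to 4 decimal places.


Answer: Price = V(0,0) = 3.0224

Derivation:
dt = T/N = 0.750000
u = exp(sigma*sqrt(dt)) = 1.209885; d = 1/u = 0.826525
p = (exp((r-q)*dt) - d) / (u - d) = 0.493921
Discount per step: exp(-r*dt) = 0.984373
Stock lattice S(k, i) with i counting down-moves:
  k=0: S(0,0) = 27.6300
  k=1: S(1,0) = 33.4291; S(1,1) = 22.8369
  k=2: S(2,0) = 40.4454; S(2,1) = 27.6300; S(2,2) = 18.8752
Terminal payoffs V(N, i) = max(S_T - K, 0):
  V(2,0) = 12.785416; V(2,1) = 0.000000; V(2,2) = 0.000000
Backward induction: V(k, i) = exp(-r*dt) * [p * V(k+1, i) + (1-p) * V(k+1, i+1)]; then take max(V_cont, immediate exercise) for American.
  V(1,0) = exp(-r*dt) * [p*12.785416 + (1-p)*0.000000] = 6.216309; exercise = 5.769132; V(1,0) = max -> 6.216309
  V(1,1) = exp(-r*dt) * [p*0.000000 + (1-p)*0.000000] = 0.000000; exercise = 0.000000; V(1,1) = max -> 0.000000
  V(0,0) = exp(-r*dt) * [p*6.216309 + (1-p)*0.000000] = 3.022389; exercise = 0.000000; V(0,0) = max -> 3.022389


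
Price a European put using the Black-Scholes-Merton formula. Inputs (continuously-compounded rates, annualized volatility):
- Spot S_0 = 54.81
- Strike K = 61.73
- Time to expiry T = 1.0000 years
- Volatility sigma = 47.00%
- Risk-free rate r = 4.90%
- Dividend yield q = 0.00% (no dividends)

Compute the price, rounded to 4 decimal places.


d1 = (ln(S/K) + (r - q + 0.5*sigma^2) * T) / (sigma * sqrt(T)) = 0.08628218
d2 = d1 - sigma * sqrt(T) = -0.38371782
exp(-rT) = 0.95218113; exp(-qT) = 1.00000000
P = K * exp(-rT) * N(-d2) - S_0 * exp(-qT) * N(-d1)
N(-d1) = 0.46562105; N(-d2) = 0.64940620
P = 61.7300 * 0.95218113 * 0.64940620 - 54.8100 * 1.00000000 * 0.46562105 = 12.6502

Answer: Price = 12.6502


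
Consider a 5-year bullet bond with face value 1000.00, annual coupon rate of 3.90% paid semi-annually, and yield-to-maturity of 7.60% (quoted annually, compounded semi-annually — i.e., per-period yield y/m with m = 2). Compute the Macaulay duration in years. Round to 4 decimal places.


Coupon per period c = face * coupon_rate / m = 19.500000
Periods per year m = 2; per-period yield y/m = 0.038000
Number of cashflows N = 10
Cashflows (t years, CF_t, discount factor 1/(1+y/m)^(m*t), PV):
  t = 0.5000: CF_t = 19.500000, DF = 0.963391, PV = 18.786127
  t = 1.0000: CF_t = 19.500000, DF = 0.928122, PV = 18.098388
  t = 1.5000: CF_t = 19.500000, DF = 0.894145, PV = 17.435827
  t = 2.0000: CF_t = 19.500000, DF = 0.861411, PV = 16.797521
  t = 2.5000: CF_t = 19.500000, DF = 0.829876, PV = 16.182583
  t = 3.0000: CF_t = 19.500000, DF = 0.799495, PV = 15.590157
  t = 3.5000: CF_t = 19.500000, DF = 0.770227, PV = 15.019419
  t = 4.0000: CF_t = 19.500000, DF = 0.742030, PV = 14.469575
  t = 4.5000: CF_t = 19.500000, DF = 0.714865, PV = 13.939861
  t = 5.0000: CF_t = 1019.500000, DF = 0.688694, PV = 702.123801
Price P = sum_t PV_t = 848.443259
Macaulay numerator sum_t t * PV_t:
  t * PV_t at t = 0.5000: 9.393064
  t * PV_t at t = 1.0000: 18.098388
  t * PV_t at t = 1.5000: 26.153740
  t * PV_t at t = 2.0000: 33.595042
  t * PV_t at t = 2.5000: 40.456458
  t * PV_t at t = 3.0000: 46.770471
  t * PV_t at t = 3.5000: 52.567967
  t * PV_t at t = 4.0000: 57.878301
  t * PV_t at t = 4.5000: 62.729373
  t * PV_t at t = 5.0000: 3510.619003
Macaulay duration D = (sum_t t * PV_t) / P = 3858.261807 / 848.443259 = 4.547460

Answer: Macaulay duration = 4.5475 years


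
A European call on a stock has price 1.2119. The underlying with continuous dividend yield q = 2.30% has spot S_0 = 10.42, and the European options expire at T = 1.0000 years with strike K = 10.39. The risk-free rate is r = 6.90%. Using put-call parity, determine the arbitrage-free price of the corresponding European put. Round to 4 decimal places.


Put-call parity: C - P = S_0 * exp(-qT) - K * exp(-rT).
S_0 * exp(-qT) = 10.4200 * 0.97726248 = 10.18307508
K * exp(-rT) = 10.3900 * 0.93332668 = 9.69726421
P = C - S*exp(-qT) + K*exp(-rT)
P = 1.2119 - 10.18307508 + 9.69726421 = 0.7261

Answer: Put price = 0.7261


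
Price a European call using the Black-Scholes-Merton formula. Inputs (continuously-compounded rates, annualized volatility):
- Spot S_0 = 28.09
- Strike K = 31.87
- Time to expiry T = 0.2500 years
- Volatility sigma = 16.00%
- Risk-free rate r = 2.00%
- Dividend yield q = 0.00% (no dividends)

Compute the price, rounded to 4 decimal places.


Answer: Price = 0.0675

Derivation:
d1 = (ln(S/K) + (r - q + 0.5*sigma^2) * T) / (sigma * sqrt(T)) = -1.47564359
d2 = d1 - sigma * sqrt(T) = -1.55564359
exp(-rT) = 0.99501248; exp(-qT) = 1.00000000
C = S_0 * exp(-qT) * N(d1) - K * exp(-rT) * N(d2)
N(d1) = 0.07001980; N(d2) = 0.05989643
C = 28.0900 * 1.00000000 * 0.07001980 - 31.8700 * 0.99501248 * 0.05989643 = 0.0675


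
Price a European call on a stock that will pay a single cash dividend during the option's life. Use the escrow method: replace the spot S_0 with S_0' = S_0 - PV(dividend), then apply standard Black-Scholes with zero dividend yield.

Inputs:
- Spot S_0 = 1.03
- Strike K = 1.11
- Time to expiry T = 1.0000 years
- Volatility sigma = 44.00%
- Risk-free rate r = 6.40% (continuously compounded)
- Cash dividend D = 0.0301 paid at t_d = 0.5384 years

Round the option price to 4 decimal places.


Answer: Price = 0.1584

Derivation:
PV(D) = D * exp(-r * t_d) = 0.0301 * 0.96612930 = 0.02908049
S_0' = S_0 - PV(D) = 1.0300 - 0.02908049 = 1.00091951
d1 = (ln(S_0'/K) + (r + sigma^2/2)*T) / (sigma*sqrt(T)) = 0.13036152
d2 = d1 - sigma*sqrt(T) = -0.30963848
exp(-rT) = 0.93800500
N(d1) = 0.55185980; N(d2) = 0.37841795
C = S_0' * N(d1) - K * exp(-rT) * N(d2) = 1.00091951 * 0.55185980 - 1.1100 * 0.93800500 * 0.37841795 = 0.1584


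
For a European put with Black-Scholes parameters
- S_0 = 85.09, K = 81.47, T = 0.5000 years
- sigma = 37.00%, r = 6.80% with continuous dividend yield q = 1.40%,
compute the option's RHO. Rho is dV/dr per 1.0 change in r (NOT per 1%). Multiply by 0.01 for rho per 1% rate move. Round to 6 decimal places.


Answer: Rho = -17.517237

Derivation:
d1 = 0.4001829378; d2 = 0.1385534287
phi(d1) = 0.3682431869; exp(-qT) = 0.9930244429; exp(-rT) = 0.9665715046
N(-d2) = 0.4449015234
Rho = -K*T*exp(-rT)*N(-d2) = -81.4700 * 0.5000 * 0.9665715046 * 0.4449015234 = -17.517237


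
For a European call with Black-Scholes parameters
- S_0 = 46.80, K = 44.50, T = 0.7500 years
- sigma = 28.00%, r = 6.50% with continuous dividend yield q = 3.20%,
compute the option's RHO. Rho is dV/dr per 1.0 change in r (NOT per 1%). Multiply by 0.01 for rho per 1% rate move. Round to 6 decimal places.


d1 = 0.4311322463; d2 = 0.1886451332
phi(d1) = 0.3635363307; exp(-qT) = 0.9762857098; exp(-rT) = 0.9524192047
N(d2) = 0.5748145217
Rho = K*T*exp(-rT)*N(d2) = 44.5000 * 0.7500 * 0.9524192047 * 0.5748145217 = 18.271624

Answer: Rho = 18.271624


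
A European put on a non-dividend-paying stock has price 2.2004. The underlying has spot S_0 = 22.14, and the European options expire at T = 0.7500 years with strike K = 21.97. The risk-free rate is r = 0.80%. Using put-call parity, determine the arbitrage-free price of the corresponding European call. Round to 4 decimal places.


Answer: Call price = 2.5018

Derivation:
Put-call parity: C - P = S_0 * exp(-qT) - K * exp(-rT).
S_0 * exp(-qT) = 22.1400 * 1.00000000 = 22.14000000
K * exp(-rT) = 21.9700 * 0.99401796 = 21.83857467
C = P + S*exp(-qT) - K*exp(-rT)
C = 2.2004 + 22.14000000 - 21.83857467 = 2.5018


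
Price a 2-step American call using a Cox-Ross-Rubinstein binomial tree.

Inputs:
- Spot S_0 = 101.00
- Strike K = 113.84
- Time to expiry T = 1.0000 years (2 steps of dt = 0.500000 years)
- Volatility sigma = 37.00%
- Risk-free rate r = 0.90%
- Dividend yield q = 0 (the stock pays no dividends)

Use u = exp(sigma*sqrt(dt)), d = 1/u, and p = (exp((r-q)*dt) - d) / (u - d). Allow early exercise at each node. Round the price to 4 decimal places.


dt = T/N = 0.500000
u = exp(sigma*sqrt(dt)) = 1.299045; d = 1/u = 0.769796
p = (exp((r-q)*dt) - d) / (u - d) = 0.443485
Discount per step: exp(-r*dt) = 0.995510
Stock lattice S(k, i) with i counting down-moves:
  k=0: S(0,0) = 101.0000
  k=1: S(1,0) = 131.2036; S(1,1) = 77.7494
  k=2: S(2,0) = 170.4394; S(2,1) = 101.0000; S(2,2) = 59.8512
Terminal payoffs V(N, i) = max(S_T - K, 0):
  V(2,0) = 56.599353; V(2,1) = 0.000000; V(2,2) = 0.000000
Backward induction: V(k, i) = exp(-r*dt) * [p * V(k+1, i) + (1-p) * V(k+1, i+1)]; then take max(V_cont, immediate exercise) for American.
  V(1,0) = exp(-r*dt) * [p*56.599353 + (1-p)*0.000000] = 24.988261; exercise = 17.363562; V(1,0) = max -> 24.988261
  V(1,1) = exp(-r*dt) * [p*0.000000 + (1-p)*0.000000] = 0.000000; exercise = 0.000000; V(1,1) = max -> 0.000000
  V(0,0) = exp(-r*dt) * [p*24.988261 + (1-p)*0.000000] = 11.032161; exercise = 0.000000; V(0,0) = max -> 11.032161

Answer: Price = V(0,0) = 11.0322


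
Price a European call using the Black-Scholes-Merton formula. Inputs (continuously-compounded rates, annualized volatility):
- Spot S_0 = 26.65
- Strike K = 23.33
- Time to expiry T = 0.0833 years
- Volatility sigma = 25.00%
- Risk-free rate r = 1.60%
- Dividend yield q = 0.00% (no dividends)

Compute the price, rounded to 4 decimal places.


d1 = (ln(S/K) + (r - q + 0.5*sigma^2) * T) / (sigma * sqrt(T)) = 1.89849943
d2 = d1 - sigma * sqrt(T) = 1.82634508
exp(-rT) = 0.99866809; exp(-qT) = 1.00000000
C = S_0 * exp(-qT) * N(d1) - K * exp(-rT) * N(d2)
N(d1) = 0.97118484; N(d2) = 0.96610085
C = 26.6500 * 1.00000000 * 0.97118484 - 23.3300 * 0.99866809 * 0.96610085 = 3.3730

Answer: Price = 3.3730


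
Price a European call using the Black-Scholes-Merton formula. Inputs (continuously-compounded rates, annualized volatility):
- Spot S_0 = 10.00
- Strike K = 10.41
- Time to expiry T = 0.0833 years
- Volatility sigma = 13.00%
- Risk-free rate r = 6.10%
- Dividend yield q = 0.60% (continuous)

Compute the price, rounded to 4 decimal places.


d1 = (ln(S/K) + (r - q + 0.5*sigma^2) * T) / (sigma * sqrt(T)) = -0.93006828
d2 = d1 - sigma * sqrt(T) = -0.96758854
exp(-rT) = 0.99493159; exp(-qT) = 0.99950032
C = S_0 * exp(-qT) * N(d1) - K * exp(-rT) * N(d2)
N(d1) = 0.17616787; N(d2) = 0.16662495
C = 10.0000 * 0.99950032 * 0.17616787 - 10.4100 * 0.99493159 * 0.16662495 = 0.0350

Answer: Price = 0.0350


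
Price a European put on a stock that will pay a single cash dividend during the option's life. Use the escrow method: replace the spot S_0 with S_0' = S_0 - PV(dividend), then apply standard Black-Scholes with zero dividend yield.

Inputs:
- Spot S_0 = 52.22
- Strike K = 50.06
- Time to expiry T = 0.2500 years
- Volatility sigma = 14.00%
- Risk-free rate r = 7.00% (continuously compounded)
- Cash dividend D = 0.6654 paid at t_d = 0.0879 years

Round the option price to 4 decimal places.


PV(D) = D * exp(-r * t_d) = 0.6654 * 0.99386589 = 0.66131836
S_0' = S_0 - PV(D) = 52.2200 - 0.66131836 = 51.55868164
d1 = (ln(S_0'/K) + (r + sigma^2/2)*T) / (sigma*sqrt(T)) = 0.70640460
d2 = d1 - sigma*sqrt(T) = 0.63640460
exp(-rT) = 0.98265224
N(-d1) = 0.23996828; N(-d2) = 0.26225637
P = K * exp(-rT) * N(-d2) - S_0' * N(-d1) = 50.0600 * 0.98265224 * 0.26225637 - 51.55868164 * 0.23996828 = 0.5284

Answer: Price = 0.5284


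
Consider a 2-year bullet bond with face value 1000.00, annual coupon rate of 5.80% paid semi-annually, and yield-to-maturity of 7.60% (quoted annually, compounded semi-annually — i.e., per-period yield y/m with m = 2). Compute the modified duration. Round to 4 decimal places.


Coupon per period c = face * coupon_rate / m = 29.000000
Periods per year m = 2; per-period yield y/m = 0.038000
Number of cashflows N = 4
Cashflows (t years, CF_t, discount factor 1/(1+y/m)^(m*t), PV):
  t = 0.5000: CF_t = 29.000000, DF = 0.963391, PV = 27.938343
  t = 1.0000: CF_t = 29.000000, DF = 0.928122, PV = 26.915552
  t = 1.5000: CF_t = 29.000000, DF = 0.894145, PV = 25.930204
  t = 2.0000: CF_t = 1029.000000, DF = 0.861411, PV = 886.392271
Price P = sum_t PV_t = 967.176371
First compute Macaulay numerator sum_t t * PV_t:
  t * PV_t at t = 0.5000: 13.969171
  t * PV_t at t = 1.0000: 26.915552
  t * PV_t at t = 1.5000: 38.895306
  t * PV_t at t = 2.0000: 1772.784543
Macaulay duration D = 1852.564573 / 967.176371 = 1.915436
Modified duration = D / (1 + y/m) = 1.915436 / (1 + 0.038000) = 1.845314

Answer: Modified duration = 1.8453


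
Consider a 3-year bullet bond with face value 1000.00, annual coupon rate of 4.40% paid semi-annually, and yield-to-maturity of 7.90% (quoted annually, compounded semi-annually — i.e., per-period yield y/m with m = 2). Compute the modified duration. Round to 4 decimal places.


Answer: Modified duration = 2.7261

Derivation:
Coupon per period c = face * coupon_rate / m = 22.000000
Periods per year m = 2; per-period yield y/m = 0.039500
Number of cashflows N = 6
Cashflows (t years, CF_t, discount factor 1/(1+y/m)^(m*t), PV):
  t = 0.5000: CF_t = 22.000000, DF = 0.962001, PV = 21.164021
  t = 1.0000: CF_t = 22.000000, DF = 0.925446, PV = 20.359809
  t = 1.5000: CF_t = 22.000000, DF = 0.890280, PV = 19.586156
  t = 2.0000: CF_t = 22.000000, DF = 0.856450, PV = 18.841901
  t = 2.5000: CF_t = 22.000000, DF = 0.823906, PV = 18.125926
  t = 3.0000: CF_t = 1022.000000, DF = 0.792598, PV = 810.035279
Price P = sum_t PV_t = 908.113091
First compute Macaulay numerator sum_t t * PV_t:
  t * PV_t at t = 0.5000: 10.582011
  t * PV_t at t = 1.0000: 20.359809
  t * PV_t at t = 1.5000: 29.379233
  t * PV_t at t = 2.0000: 37.683801
  t * PV_t at t = 2.5000: 45.314816
  t * PV_t at t = 3.0000: 2430.105837
Macaulay duration D = 2573.425506 / 908.113091 = 2.833816
Modified duration = D / (1 + y/m) = 2.833816 / (1 + 0.039500) = 2.726134


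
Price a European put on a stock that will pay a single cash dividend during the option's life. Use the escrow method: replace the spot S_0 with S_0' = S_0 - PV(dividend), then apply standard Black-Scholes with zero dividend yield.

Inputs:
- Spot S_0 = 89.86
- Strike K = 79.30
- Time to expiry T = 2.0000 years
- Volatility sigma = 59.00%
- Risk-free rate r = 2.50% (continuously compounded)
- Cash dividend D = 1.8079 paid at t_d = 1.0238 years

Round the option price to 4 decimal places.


PV(D) = D * exp(-r * t_d) = 1.8079 * 0.97472978 = 1.76221396
S_0' = S_0 - PV(D) = 89.8600 - 1.76221396 = 88.09778604
d1 = (ln(S_0'/K) + (r + sigma^2/2)*T) / (sigma*sqrt(T)) = 0.60320915
d2 = d1 - sigma*sqrt(T) = -0.23117685
exp(-rT) = 0.95122942
N(-d1) = 0.27318478; N(-d2) = 0.59141129
P = K * exp(-rT) * N(-d2) - S_0' * N(-d1) = 79.3000 * 0.95122942 * 0.59141129 - 88.09778604 * 0.27318478 = 20.5447

Answer: Price = 20.5447


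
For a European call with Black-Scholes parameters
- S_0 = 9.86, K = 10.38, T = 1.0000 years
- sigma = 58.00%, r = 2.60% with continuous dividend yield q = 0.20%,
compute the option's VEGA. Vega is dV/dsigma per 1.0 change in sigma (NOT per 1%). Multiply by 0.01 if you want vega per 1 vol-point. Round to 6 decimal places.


Answer: Vega = 3.811716

Derivation:
d1 = 0.2427677429; d2 = -0.3372322571
phi(d1) = 0.3873577394; exp(-qT) = 0.9980019987; exp(-rT) = 0.9743350896
Vega = S * exp(-qT) * phi(d1) * sqrt(T) = 9.8600 * 0.9980019987 * 0.3873577394 * 1.0000000000 = 3.811716


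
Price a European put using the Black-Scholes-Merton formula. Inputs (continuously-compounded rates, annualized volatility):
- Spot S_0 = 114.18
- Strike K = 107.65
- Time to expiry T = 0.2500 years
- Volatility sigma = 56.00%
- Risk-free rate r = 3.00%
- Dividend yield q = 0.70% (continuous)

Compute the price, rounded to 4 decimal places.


Answer: Price = 9.0499

Derivation:
d1 = (ln(S/K) + (r - q + 0.5*sigma^2) * T) / (sigma * sqrt(T)) = 0.37086045
d2 = d1 - sigma * sqrt(T) = 0.09086045
exp(-rT) = 0.99252805; exp(-qT) = 0.99825153
P = K * exp(-rT) * N(-d2) - S_0 * exp(-qT) * N(-d1)
N(-d1) = 0.35537074; N(-d2) = 0.46380174
P = 107.6500 * 0.99252805 * 0.46380174 - 114.1800 * 0.99825153 * 0.35537074 = 9.0499


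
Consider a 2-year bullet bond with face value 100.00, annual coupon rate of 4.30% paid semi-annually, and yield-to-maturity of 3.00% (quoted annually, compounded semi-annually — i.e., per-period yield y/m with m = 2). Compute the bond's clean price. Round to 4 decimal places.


Answer: Price = 102.5054

Derivation:
Coupon per period c = face * coupon_rate / m = 2.150000
Periods per year m = 2; per-period yield y/m = 0.015000
Number of cashflows N = 4
Cashflows (t years, CF_t, discount factor 1/(1+y/m)^(m*t), PV):
  t = 0.5000: CF_t = 2.150000, DF = 0.985222, PV = 2.118227
  t = 1.0000: CF_t = 2.150000, DF = 0.970662, PV = 2.086923
  t = 1.5000: CF_t = 2.150000, DF = 0.956317, PV = 2.056082
  t = 2.0000: CF_t = 102.150000, DF = 0.942184, PV = 96.244119
Price P = sum_t PV_t = 102.505350


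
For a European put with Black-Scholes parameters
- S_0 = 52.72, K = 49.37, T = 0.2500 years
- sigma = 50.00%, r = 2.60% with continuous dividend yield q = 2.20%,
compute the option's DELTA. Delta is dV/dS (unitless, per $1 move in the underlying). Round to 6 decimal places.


Answer: Delta = -0.345767

Derivation:
d1 = 0.3916077517; d2 = 0.1416077517
phi(d1) = 0.3694954514; exp(-qT) = 0.9945150973; exp(-rT) = 0.9935210793
N(-d1) = 0.3476740297
Delta = -exp(-qT) * N(-d1) = -0.9945150973 * 0.3476740297 = -0.345767


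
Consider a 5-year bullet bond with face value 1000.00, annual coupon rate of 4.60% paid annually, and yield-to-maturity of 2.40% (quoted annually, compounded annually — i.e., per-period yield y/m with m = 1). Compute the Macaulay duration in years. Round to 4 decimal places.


Answer: Macaulay duration = 4.6020 years

Derivation:
Coupon per period c = face * coupon_rate / m = 46.000000
Periods per year m = 1; per-period yield y/m = 0.024000
Number of cashflows N = 5
Cashflows (t years, CF_t, discount factor 1/(1+y/m)^(m*t), PV):
  t = 1.0000: CF_t = 46.000000, DF = 0.976562, PV = 44.921875
  t = 2.0000: CF_t = 46.000000, DF = 0.953674, PV = 43.869019
  t = 3.0000: CF_t = 46.000000, DF = 0.931323, PV = 42.840838
  t = 4.0000: CF_t = 46.000000, DF = 0.909495, PV = 41.836756
  t = 5.0000: CF_t = 1046.000000, DF = 0.888178, PV = 929.034627
Price P = sum_t PV_t = 1102.503115
Macaulay numerator sum_t t * PV_t:
  t * PV_t at t = 1.0000: 44.921875
  t * PV_t at t = 2.0000: 87.738037
  t * PV_t at t = 3.0000: 128.522515
  t * PV_t at t = 4.0000: 167.347025
  t * PV_t at t = 5.0000: 4645.173135
Macaulay duration D = (sum_t t * PV_t) / P = 5073.702588 / 1102.503115 = 4.601985


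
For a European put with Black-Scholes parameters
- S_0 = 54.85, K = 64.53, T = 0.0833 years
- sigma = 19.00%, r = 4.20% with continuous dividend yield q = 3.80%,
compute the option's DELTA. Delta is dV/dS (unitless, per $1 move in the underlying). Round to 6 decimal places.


d1 = -2.9303278261; d2 = -2.9851651310
phi(d1) = 0.0054488586; exp(-qT) = 0.9968396046; exp(-rT) = 0.9965075130
N(-d1) = 0.9983069771
Delta = -exp(-qT) * N(-d1) = -0.9968396046 * 0.9983069771 = -0.995152

Answer: Delta = -0.995152


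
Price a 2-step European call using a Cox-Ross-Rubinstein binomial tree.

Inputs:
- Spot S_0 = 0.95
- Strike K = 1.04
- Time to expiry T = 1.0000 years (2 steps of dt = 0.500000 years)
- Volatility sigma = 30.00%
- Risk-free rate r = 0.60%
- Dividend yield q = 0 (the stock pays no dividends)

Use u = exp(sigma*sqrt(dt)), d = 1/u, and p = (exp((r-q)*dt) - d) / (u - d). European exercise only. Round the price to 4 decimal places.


dt = T/N = 0.500000
u = exp(sigma*sqrt(dt)) = 1.236311; d = 1/u = 0.808858
p = (exp((r-q)*dt) - d) / (u - d) = 0.454194
Discount per step: exp(-r*dt) = 0.997004
Stock lattice S(k, i) with i counting down-moves:
  k=0: S(0,0) = 0.9500
  k=1: S(1,0) = 1.1745; S(1,1) = 0.7684
  k=2: S(2,0) = 1.4520; S(2,1) = 0.9500; S(2,2) = 0.6215
Terminal payoffs V(N, i) = max(S_T - K, 0):
  V(2,0) = 0.412042; V(2,1) = 0.000000; V(2,2) = 0.000000
Backward induction: V(k, i) = exp(-r*dt) * [p * V(k+1, i) + (1-p) * V(k+1, i+1)].
  V(1,0) = exp(-r*dt) * [p*0.412042 + (1-p)*0.000000] = 0.186586
  V(1,1) = exp(-r*dt) * [p*0.000000 + (1-p)*0.000000] = 0.000000
  V(0,0) = exp(-r*dt) * [p*0.186586 + (1-p)*0.000000] = 0.084492

Answer: Price = V(0,0) = 0.0845


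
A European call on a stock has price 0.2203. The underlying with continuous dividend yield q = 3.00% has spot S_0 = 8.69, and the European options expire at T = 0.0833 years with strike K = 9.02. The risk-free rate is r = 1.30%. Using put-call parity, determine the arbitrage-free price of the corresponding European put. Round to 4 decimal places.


Put-call parity: C - P = S_0 * exp(-qT) - K * exp(-rT).
S_0 * exp(-qT) = 8.6900 * 0.99750412 = 8.66831080
K * exp(-rT) = 9.0200 * 0.99891769 = 9.01023753
P = C - S*exp(-qT) + K*exp(-rT)
P = 0.2203 - 8.66831080 + 9.01023753 = 0.5622

Answer: Put price = 0.5622


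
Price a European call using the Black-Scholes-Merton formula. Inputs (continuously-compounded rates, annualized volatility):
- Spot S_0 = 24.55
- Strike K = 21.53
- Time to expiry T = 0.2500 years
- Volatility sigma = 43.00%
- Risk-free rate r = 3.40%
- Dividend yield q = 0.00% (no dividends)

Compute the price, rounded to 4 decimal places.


Answer: Price = 3.9644

Derivation:
d1 = (ln(S/K) + (r - q + 0.5*sigma^2) * T) / (sigma * sqrt(T)) = 0.75756764
d2 = d1 - sigma * sqrt(T) = 0.54256764
exp(-rT) = 0.99153602; exp(-qT) = 1.00000000
C = S_0 * exp(-qT) * N(d1) - K * exp(-rT) * N(d2)
N(d1) = 0.77564507; N(d2) = 0.70628624
C = 24.5500 * 1.00000000 * 0.77564507 - 21.5300 * 0.99153602 * 0.70628624 = 3.9644


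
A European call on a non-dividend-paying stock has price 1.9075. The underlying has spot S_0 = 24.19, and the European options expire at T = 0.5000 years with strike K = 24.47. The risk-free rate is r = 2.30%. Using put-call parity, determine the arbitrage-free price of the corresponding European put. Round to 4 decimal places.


Answer: Put price = 1.9077

Derivation:
Put-call parity: C - P = S_0 * exp(-qT) - K * exp(-rT).
S_0 * exp(-qT) = 24.1900 * 1.00000000 = 24.19000000
K * exp(-rT) = 24.4700 * 0.98856587 = 24.19020689
P = C - S*exp(-qT) + K*exp(-rT)
P = 1.9075 - 24.19000000 + 24.19020689 = 1.9077


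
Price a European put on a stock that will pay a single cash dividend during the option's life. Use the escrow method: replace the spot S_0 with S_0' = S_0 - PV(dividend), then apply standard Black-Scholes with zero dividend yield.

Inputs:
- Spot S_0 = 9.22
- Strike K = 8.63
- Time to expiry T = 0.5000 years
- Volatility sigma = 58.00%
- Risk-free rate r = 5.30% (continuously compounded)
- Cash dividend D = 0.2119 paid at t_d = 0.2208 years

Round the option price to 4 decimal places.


Answer: Price = 1.1317

Derivation:
PV(D) = D * exp(-r * t_d) = 0.2119 * 0.98836581 = 0.20943471
S_0' = S_0 - PV(D) = 9.2200 - 0.20943471 = 9.01056529
d1 = (ln(S_0'/K) + (r + sigma^2/2)*T) / (sigma*sqrt(T)) = 0.37489657
d2 = d1 - sigma*sqrt(T) = -0.03522537
exp(-rT) = 0.97384804
N(-d1) = 0.35386870; N(-d2) = 0.51404998
P = K * exp(-rT) * N(-d2) - S_0' * N(-d1) = 8.6300 * 0.97384804 * 0.51404998 - 9.01056529 * 0.35386870 = 1.1317


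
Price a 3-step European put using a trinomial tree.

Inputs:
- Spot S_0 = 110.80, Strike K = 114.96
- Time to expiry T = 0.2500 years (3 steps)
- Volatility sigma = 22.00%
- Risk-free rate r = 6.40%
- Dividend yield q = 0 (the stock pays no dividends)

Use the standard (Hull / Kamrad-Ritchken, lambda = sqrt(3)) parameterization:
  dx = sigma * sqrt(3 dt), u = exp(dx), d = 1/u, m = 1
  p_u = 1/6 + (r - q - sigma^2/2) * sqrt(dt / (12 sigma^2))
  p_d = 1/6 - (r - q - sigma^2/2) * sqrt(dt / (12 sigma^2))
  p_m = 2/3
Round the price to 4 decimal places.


dt = T/N = 0.083333; dx = sigma*sqrt(3*dt) = 0.110000
u = exp(dx) = 1.116278; d = 1/u = 0.895834
p_u = 0.181742, p_m = 0.666667, p_d = 0.151591
Discount per step: exp(-r*dt) = 0.994681
Stock lattice S(k, j) with j the centered position index:
  k=0: S(0,+0) = 110.8000
  k=1: S(1,-1) = 99.2584; S(1,+0) = 110.8000; S(1,+1) = 123.6836
  k=2: S(2,-2) = 88.9191; S(2,-1) = 99.2584; S(2,+0) = 110.8000; S(2,+1) = 123.6836; S(2,+2) = 138.0653
  k=3: S(3,-3) = 79.6567; S(3,-2) = 88.9191; S(3,-1) = 99.2584; S(3,+0) = 110.8000; S(3,+1) = 123.6836; S(3,+2) = 138.0653; S(3,+3) = 154.1193
Terminal payoffs V(N, j) = max(K - S_T, 0):
  V(3,-3) = 35.303250; V(3,-2) = 26.040917; V(3,-1) = 15.701578; V(3,+0) = 4.160000; V(3,+1) = 0.000000; V(3,+2) = 0.000000; V(3,+3) = 0.000000
Backward induction: V(k, j) = exp(-r*dt) * [p_u * V(k+1, j+1) + p_m * V(k+1, j) + p_d * V(k+1, j-1)]
  V(2,-2) = exp(-r*dt) * [p_u*15.701578 + p_m*26.040917 + p_d*35.303250] = 25.429918
  V(2,-1) = exp(-r*dt) * [p_u*4.160000 + p_m*15.701578 + p_d*26.040917] = 15.090635
  V(2,+0) = exp(-r*dt) * [p_u*0.000000 + p_m*4.160000 + p_d*15.701578] = 5.126137
  V(2,+1) = exp(-r*dt) * [p_u*0.000000 + p_m*0.000000 + p_d*4.160000] = 0.627264
  V(2,+2) = exp(-r*dt) * [p_u*0.000000 + p_m*0.000000 + p_d*0.000000] = 0.000000
  V(1,-1) = exp(-r*dt) * [p_u*5.126137 + p_m*15.090635 + p_d*25.429918] = 14.768031
  V(1,+0) = exp(-r*dt) * [p_u*0.627264 + p_m*5.126137 + p_d*15.090635] = 5.788076
  V(1,+1) = exp(-r*dt) * [p_u*0.000000 + p_m*0.627264 + p_d*5.126137] = 1.188894
  V(0,+0) = exp(-r*dt) * [p_u*1.188894 + p_m*5.788076 + p_d*14.768031] = 6.279907

Answer: Price = V(0,0) = 6.2799


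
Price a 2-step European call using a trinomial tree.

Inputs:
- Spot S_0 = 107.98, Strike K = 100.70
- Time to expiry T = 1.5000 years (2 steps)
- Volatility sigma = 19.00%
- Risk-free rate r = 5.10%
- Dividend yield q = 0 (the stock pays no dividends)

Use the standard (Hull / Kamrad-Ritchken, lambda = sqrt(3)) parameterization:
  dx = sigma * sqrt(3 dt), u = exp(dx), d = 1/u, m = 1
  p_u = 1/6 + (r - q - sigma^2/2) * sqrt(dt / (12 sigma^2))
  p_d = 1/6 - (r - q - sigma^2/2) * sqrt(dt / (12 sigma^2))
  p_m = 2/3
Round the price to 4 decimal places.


Answer: Price = V(0,0) = 18.1591

Derivation:
dt = T/N = 0.750000; dx = sigma*sqrt(3*dt) = 0.285000
u = exp(dx) = 1.329762; d = 1/u = 0.752014
p_u = 0.210022, p_m = 0.666667, p_d = 0.123311
Discount per step: exp(-r*dt) = 0.962472
Stock lattice S(k, j) with j the centered position index:
  k=0: S(0,+0) = 107.9800
  k=1: S(1,-1) = 81.2025; S(1,+0) = 107.9800; S(1,+1) = 143.5877
  k=2: S(2,-2) = 61.0654; S(2,-1) = 81.2025; S(2,+0) = 107.9800; S(2,+1) = 143.5877; S(2,+2) = 190.9375
Terminal payoffs V(N, j) = max(S_T - K, 0):
  V(2,-2) = 0.000000; V(2,-1) = 0.000000; V(2,+0) = 7.280000; V(2,+1) = 42.887704; V(2,+2) = 90.237476
Backward induction: V(k, j) = exp(-r*dt) * [p_u * V(k+1, j+1) + p_m * V(k+1, j) + p_d * V(k+1, j-1)]
  V(1,-1) = exp(-r*dt) * [p_u*7.280000 + p_m*0.000000 + p_d*0.000000] = 1.471581
  V(1,+0) = exp(-r*dt) * [p_u*42.887704 + p_m*7.280000 + p_d*0.000000] = 13.340532
  V(1,+1) = exp(-r*dt) * [p_u*90.237476 + p_m*42.887704 + p_d*7.280000] = 46.623465
  V(0,+0) = exp(-r*dt) * [p_u*46.623465 + p_m*13.340532 + p_d*1.471581] = 18.159062


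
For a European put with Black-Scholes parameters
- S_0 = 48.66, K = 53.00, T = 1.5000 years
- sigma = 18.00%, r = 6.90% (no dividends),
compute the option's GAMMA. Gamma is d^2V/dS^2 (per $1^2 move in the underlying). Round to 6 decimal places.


d1 = 0.1921734649; d2 = -0.0282806119
phi(d1) = 0.3916432800; exp(-qT) = 1.0000000000; exp(-rT) = 0.9016760227
Gamma = exp(-qT) * phi(d1) / (S * sigma * sqrt(T)) = 1.0000000000 * 0.3916432800 / (48.6600 * 0.1800 * 1.2247448714) = 0.036509

Answer: Gamma = 0.036509


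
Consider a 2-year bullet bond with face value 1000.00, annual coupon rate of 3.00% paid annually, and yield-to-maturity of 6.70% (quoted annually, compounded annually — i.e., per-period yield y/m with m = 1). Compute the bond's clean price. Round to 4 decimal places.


Answer: Price = 932.8241

Derivation:
Coupon per period c = face * coupon_rate / m = 30.000000
Periods per year m = 1; per-period yield y/m = 0.067000
Number of cashflows N = 2
Cashflows (t years, CF_t, discount factor 1/(1+y/m)^(m*t), PV):
  t = 1.0000: CF_t = 30.000000, DF = 0.937207, PV = 28.116214
  t = 2.0000: CF_t = 1030.000000, DF = 0.878357, PV = 904.707907
Price P = sum_t PV_t = 932.824120


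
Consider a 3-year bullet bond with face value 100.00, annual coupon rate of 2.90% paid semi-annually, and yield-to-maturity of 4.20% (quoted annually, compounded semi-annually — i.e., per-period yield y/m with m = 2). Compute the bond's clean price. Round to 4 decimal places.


Coupon per period c = face * coupon_rate / m = 1.450000
Periods per year m = 2; per-period yield y/m = 0.021000
Number of cashflows N = 6
Cashflows (t years, CF_t, discount factor 1/(1+y/m)^(m*t), PV):
  t = 0.5000: CF_t = 1.450000, DF = 0.979432, PV = 1.420176
  t = 1.0000: CF_t = 1.450000, DF = 0.959287, PV = 1.390966
  t = 1.5000: CF_t = 1.450000, DF = 0.939556, PV = 1.362357
  t = 2.0000: CF_t = 1.450000, DF = 0.920231, PV = 1.334335
  t = 2.5000: CF_t = 1.450000, DF = 0.901304, PV = 1.306891
  t = 3.0000: CF_t = 101.450000, DF = 0.882766, PV = 89.556600
Price P = sum_t PV_t = 96.371325

Answer: Price = 96.3713


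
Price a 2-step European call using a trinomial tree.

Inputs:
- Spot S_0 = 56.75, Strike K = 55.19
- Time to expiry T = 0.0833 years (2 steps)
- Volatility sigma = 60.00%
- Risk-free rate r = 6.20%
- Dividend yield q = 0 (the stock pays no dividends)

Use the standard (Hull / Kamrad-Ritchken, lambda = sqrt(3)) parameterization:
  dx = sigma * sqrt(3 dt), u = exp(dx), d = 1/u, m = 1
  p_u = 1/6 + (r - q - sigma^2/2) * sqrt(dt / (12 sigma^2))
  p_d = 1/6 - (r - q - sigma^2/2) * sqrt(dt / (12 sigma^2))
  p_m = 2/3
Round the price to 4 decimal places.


dt = T/N = 0.041650; dx = sigma*sqrt(3*dt) = 0.212090
u = exp(dx) = 1.236259; d = 1/u = 0.808892
p_u = 0.155080, p_m = 0.666667, p_d = 0.178253
Discount per step: exp(-r*dt) = 0.997421
Stock lattice S(k, j) with j the centered position index:
  k=0: S(0,+0) = 56.7500
  k=1: S(1,-1) = 45.9046; S(1,+0) = 56.7500; S(1,+1) = 70.1577
  k=2: S(2,-2) = 37.1319; S(2,-1) = 45.9046; S(2,+0) = 56.7500; S(2,+1) = 70.1577; S(2,+2) = 86.7330
Terminal payoffs V(N, j) = max(S_T - K, 0):
  V(2,-2) = 0.000000; V(2,-1) = 0.000000; V(2,+0) = 1.560000; V(2,+1) = 14.967679; V(2,+2) = 31.543037
Backward induction: V(k, j) = exp(-r*dt) * [p_u * V(k+1, j+1) + p_m * V(k+1, j) + p_d * V(k+1, j-1)]
  V(1,-1) = exp(-r*dt) * [p_u*1.560000 + p_m*0.000000 + p_d*0.000000] = 0.241301
  V(1,+0) = exp(-r*dt) * [p_u*14.967679 + p_m*1.560000 + p_d*0.000000] = 3.352524
  V(1,+1) = exp(-r*dt) * [p_u*31.543037 + p_m*14.967679 + p_d*1.560000] = 15.109164
  V(0,+0) = exp(-r*dt) * [p_u*15.109164 + p_m*3.352524 + p_d*0.241301] = 4.609244

Answer: Price = V(0,0) = 4.6092


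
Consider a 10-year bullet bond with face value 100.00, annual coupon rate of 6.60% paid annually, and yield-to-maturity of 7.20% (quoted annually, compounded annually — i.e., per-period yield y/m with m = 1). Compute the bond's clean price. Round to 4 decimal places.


Answer: Price = 95.8245

Derivation:
Coupon per period c = face * coupon_rate / m = 6.600000
Periods per year m = 1; per-period yield y/m = 0.072000
Number of cashflows N = 10
Cashflows (t years, CF_t, discount factor 1/(1+y/m)^(m*t), PV):
  t = 1.0000: CF_t = 6.600000, DF = 0.932836, PV = 6.156716
  t = 2.0000: CF_t = 6.600000, DF = 0.870183, PV = 5.743206
  t = 3.0000: CF_t = 6.600000, DF = 0.811738, PV = 5.357468
  t = 4.0000: CF_t = 6.600000, DF = 0.757218, PV = 4.997638
  t = 5.0000: CF_t = 6.600000, DF = 0.706360, PV = 4.661976
  t = 6.0000: CF_t = 6.600000, DF = 0.658918, PV = 4.348858
  t = 7.0000: CF_t = 6.600000, DF = 0.614662, PV = 4.056770
  t = 8.0000: CF_t = 6.600000, DF = 0.573379, PV = 3.784301
  t = 9.0000: CF_t = 6.600000, DF = 0.534868, PV = 3.530131
  t = 10.0000: CF_t = 106.600000, DF = 0.498944, PV = 53.187472
Price P = sum_t PV_t = 95.824537


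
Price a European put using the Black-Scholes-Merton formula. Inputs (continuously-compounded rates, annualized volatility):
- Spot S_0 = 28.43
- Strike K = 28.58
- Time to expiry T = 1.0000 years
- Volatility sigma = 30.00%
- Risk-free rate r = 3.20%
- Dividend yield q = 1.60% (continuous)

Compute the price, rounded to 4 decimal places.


d1 = (ln(S/K) + (r - q + 0.5*sigma^2) * T) / (sigma * sqrt(T)) = 0.18579251
d2 = d1 - sigma * sqrt(T) = -0.11420749
exp(-rT) = 0.96850658; exp(-qT) = 0.98412732
P = K * exp(-rT) * N(-d2) - S_0 * exp(-qT) * N(-d1)
N(-d1) = 0.42630374; N(-d2) = 0.54546334
P = 28.5800 * 0.96850658 * 0.54546334 - 28.4300 * 0.98412732 * 0.42630374 = 3.1709

Answer: Price = 3.1709


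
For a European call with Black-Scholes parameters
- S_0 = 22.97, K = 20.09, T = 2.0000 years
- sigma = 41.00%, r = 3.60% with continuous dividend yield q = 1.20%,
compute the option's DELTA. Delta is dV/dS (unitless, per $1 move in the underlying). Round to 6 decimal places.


Answer: Delta = 0.709753

Derivation:
d1 = 0.6037430120; d2 = 0.0239154514
phi(d1) = 0.3324747554; exp(-qT) = 0.9762857098; exp(-rT) = 0.9305308958
N(d1) = 0.7269927435
Delta = exp(-qT) * N(d1) = 0.9762857098 * 0.7269927435 = 0.709753


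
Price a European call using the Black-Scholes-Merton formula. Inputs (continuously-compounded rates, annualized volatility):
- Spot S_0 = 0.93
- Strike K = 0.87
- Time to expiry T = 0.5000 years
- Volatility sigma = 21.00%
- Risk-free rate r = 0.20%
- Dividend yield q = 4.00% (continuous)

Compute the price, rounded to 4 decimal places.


d1 = (ln(S/K) + (r - q + 0.5*sigma^2) * T) / (sigma * sqrt(T)) = 0.39541663
d2 = d1 - sigma * sqrt(T) = 0.24692421
exp(-rT) = 0.99900050; exp(-qT) = 0.98019867
C = S_0 * exp(-qT) * N(d1) - K * exp(-rT) * N(d2)
N(d1) = 0.65373228; N(d2) = 0.59751656
C = 0.9300 * 0.98019867 * 0.65373228 - 0.8700 * 0.99900050 * 0.59751656 = 0.0766

Answer: Price = 0.0766


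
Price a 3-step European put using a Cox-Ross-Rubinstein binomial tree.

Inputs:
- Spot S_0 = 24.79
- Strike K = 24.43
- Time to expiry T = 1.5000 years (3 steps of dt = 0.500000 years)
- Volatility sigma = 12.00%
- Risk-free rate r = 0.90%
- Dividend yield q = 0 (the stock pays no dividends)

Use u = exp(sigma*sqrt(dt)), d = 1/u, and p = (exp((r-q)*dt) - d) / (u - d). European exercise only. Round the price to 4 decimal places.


dt = T/N = 0.500000
u = exp(sigma*sqrt(dt)) = 1.088557; d = 1/u = 0.918647
p = (exp((r-q)*dt) - d) / (u - d) = 0.505344
Discount per step: exp(-r*dt) = 0.995510
Stock lattice S(k, i) with i counting down-moves:
  k=0: S(0,0) = 24.7900
  k=1: S(1,0) = 26.9853; S(1,1) = 22.7733
  k=2: S(2,0) = 29.3751; S(2,1) = 24.7900; S(2,2) = 20.9206
  k=3: S(3,0) = 31.9764; S(3,1) = 26.9853; S(3,2) = 22.7733; S(3,3) = 19.2187
Terminal payoffs V(N, i) = max(K - S_T, 0):
  V(3,0) = 0.000000; V(3,1) = 0.000000; V(3,2) = 1.656729; V(3,3) = 5.211336
Backward induction: V(k, i) = exp(-r*dt) * [p * V(k+1, i) + (1-p) * V(k+1, i+1)].
  V(2,0) = exp(-r*dt) * [p*0.000000 + (1-p)*0.000000] = 0.000000
  V(2,1) = exp(-r*dt) * [p*0.000000 + (1-p)*1.656729] = 0.815831
  V(2,2) = exp(-r*dt) * [p*1.656729 + (1-p)*5.211336] = 3.399704
  V(1,0) = exp(-r*dt) * [p*0.000000 + (1-p)*0.815831] = 0.401744
  V(1,1) = exp(-r*dt) * [p*0.815831 + (1-p)*3.399704] = 2.084558
  V(0,0) = exp(-r*dt) * [p*0.401744 + (1-p)*2.084558] = 1.228617

Answer: Price = V(0,0) = 1.2286


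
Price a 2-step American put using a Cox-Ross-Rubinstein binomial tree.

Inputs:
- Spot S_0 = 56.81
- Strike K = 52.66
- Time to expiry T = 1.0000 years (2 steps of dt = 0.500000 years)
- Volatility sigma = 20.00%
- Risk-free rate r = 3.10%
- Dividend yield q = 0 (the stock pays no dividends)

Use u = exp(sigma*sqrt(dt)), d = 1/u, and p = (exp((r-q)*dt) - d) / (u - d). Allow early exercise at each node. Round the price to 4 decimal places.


Answer: Price = V(0,0) = 2.2015

Derivation:
dt = T/N = 0.500000
u = exp(sigma*sqrt(dt)) = 1.151910; d = 1/u = 0.868123
p = (exp((r-q)*dt) - d) / (u - d) = 0.519747
Discount per step: exp(-r*dt) = 0.984620
Stock lattice S(k, i) with i counting down-moves:
  k=0: S(0,0) = 56.8100
  k=1: S(1,0) = 65.4400; S(1,1) = 49.3181
  k=2: S(2,0) = 75.3810; S(2,1) = 56.8100; S(2,2) = 42.8142
Terminal payoffs V(N, i) = max(K - S_T, 0):
  V(2,0) = 0.000000; V(2,1) = 0.000000; V(2,2) = 9.845807
Backward induction: V(k, i) = exp(-r*dt) * [p * V(k+1, i) + (1-p) * V(k+1, i+1)]; then take max(V_cont, immediate exercise) for American.
  V(1,0) = exp(-r*dt) * [p*0.000000 + (1-p)*0.000000] = 0.000000; exercise = 0.000000; V(1,0) = max -> 0.000000
  V(1,1) = exp(-r*dt) * [p*0.000000 + (1-p)*9.845807] = 4.655747; exercise = 3.341907; V(1,1) = max -> 4.655747
  V(0,0) = exp(-r*dt) * [p*0.000000 + (1-p)*4.655747] = 2.201545; exercise = 0.000000; V(0,0) = max -> 2.201545
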